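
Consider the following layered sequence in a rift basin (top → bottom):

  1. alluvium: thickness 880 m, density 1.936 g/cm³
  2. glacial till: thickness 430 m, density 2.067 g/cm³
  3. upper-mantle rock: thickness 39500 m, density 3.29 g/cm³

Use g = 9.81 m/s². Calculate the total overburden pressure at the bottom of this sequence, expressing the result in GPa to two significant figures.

alluvium: 1936 kg/m³ × 9.81 m/s² × 880 m = 1.671×10^7 Pa = 0.01671 GPa
glacial till: 2067 kg/m³ × 9.81 m/s² × 430 m = 8.719×10^6 Pa = 8.719×10^-3 GPa
upper-mantle rock: 3290 kg/m³ × 9.81 m/s² × 39500 m = 1.275×10^9 Pa = 1.275 GPa
Total = 0.01671 + 8.719×10^-3 + 1.275 = 1.3003 GPa

1.3 GPa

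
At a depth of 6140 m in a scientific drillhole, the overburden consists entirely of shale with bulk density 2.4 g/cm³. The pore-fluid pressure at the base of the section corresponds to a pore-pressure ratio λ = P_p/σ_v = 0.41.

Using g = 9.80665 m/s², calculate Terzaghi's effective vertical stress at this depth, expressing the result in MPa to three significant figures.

85.3 MPa

Overburden (lithostatic) stress σ_v:
shale: 2400 kg/m³ × 9.80665 m/s² × 6140 m = 1.445×10^8 Pa = 144.5 MPa
Pore pressure P_p = λ·σ_v = 0.41 × 144.5 MPa = 59.25 MPa
Effective stress σ' = σ_v − P_p = 144.5 − 59.25 = 85.261 MPa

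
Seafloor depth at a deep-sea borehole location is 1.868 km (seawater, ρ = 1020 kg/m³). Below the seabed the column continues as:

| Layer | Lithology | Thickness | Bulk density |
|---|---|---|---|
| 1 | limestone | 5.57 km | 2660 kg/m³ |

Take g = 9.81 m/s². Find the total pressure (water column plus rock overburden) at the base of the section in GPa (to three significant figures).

seawater: 1020 kg/m³ × 9.81 m/s² × 1868 m = 1.869×10^7 Pa = 0.01869 GPa
limestone: 2660 kg/m³ × 9.81 m/s² × 5570 m = 1.453×10^8 Pa = 0.1453 GPa
Total = 0.01869 + 0.1453 = 0.16404 GPa

0.164 GPa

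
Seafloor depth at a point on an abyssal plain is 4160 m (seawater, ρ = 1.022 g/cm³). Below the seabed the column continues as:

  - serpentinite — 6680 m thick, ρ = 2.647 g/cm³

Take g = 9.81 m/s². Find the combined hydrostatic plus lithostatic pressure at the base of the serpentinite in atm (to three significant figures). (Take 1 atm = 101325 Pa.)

seawater: 1022 kg/m³ × 9.81 m/s² × 4160 m = 4.171×10^7 Pa = 411.6 atm
serpentinite: 2647 kg/m³ × 9.81 m/s² × 6680 m = 1.735×10^8 Pa = 1712 atm
Total = 411.6 + 1712 = 2123.5 atm

2120 atm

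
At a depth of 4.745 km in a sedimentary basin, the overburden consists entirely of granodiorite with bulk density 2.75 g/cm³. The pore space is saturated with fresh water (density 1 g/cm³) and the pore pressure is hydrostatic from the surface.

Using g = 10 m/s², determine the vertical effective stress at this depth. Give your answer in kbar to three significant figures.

Overburden (lithostatic) stress σ_v:
granodiorite: 2750 kg/m³ × 10 m/s² × 4745 m = 1.305×10^8 Pa = 130.5 MPa
Pore pressure P_p = 1000 kg/m³ × 10 m/s² × 4745 m = 4.745×10^7 Pa = 47.45 MPa
Effective stress σ' = σ_v − P_p = 130.5 − 47.45 = 83.037 MPa = 0.83037 kbar

0.830 kbar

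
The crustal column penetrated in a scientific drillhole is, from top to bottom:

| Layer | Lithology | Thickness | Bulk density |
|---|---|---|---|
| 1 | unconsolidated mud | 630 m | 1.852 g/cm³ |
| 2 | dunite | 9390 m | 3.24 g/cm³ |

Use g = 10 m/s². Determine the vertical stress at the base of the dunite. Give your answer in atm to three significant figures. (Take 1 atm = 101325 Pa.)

unconsolidated mud: 1852 kg/m³ × 10 m/s² × 630 m = 1.167×10^7 Pa = 115.2 atm
dunite: 3240 kg/m³ × 10 m/s² × 9390 m = 3.042×10^8 Pa = 3003 atm
Total = 115.2 + 3003 = 3117.7 atm

3120 atm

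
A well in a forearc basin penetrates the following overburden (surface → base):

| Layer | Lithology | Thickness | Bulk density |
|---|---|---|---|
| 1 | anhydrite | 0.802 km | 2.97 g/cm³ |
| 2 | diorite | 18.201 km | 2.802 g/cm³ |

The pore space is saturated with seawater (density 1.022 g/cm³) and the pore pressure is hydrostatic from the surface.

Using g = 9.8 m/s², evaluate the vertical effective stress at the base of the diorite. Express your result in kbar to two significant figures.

3.3 kbar

Overburden (lithostatic) stress σ_v:
anhydrite: 2970 kg/m³ × 9.8 m/s² × 802 m = 2.334×10^7 Pa = 23.34 MPa
diorite: 2802 kg/m³ × 9.8 m/s² × 18201 m = 4.998×10^8 Pa = 499.8 MPa
Total = 23.34 + 499.8 = 523.14 MPa
Pore pressure P_p = 1022 kg/m³ × 9.8 m/s² × 19003 m = 1.903×10^8 Pa = 190.3 MPa
Effective stress σ' = σ_v − P_p = 523.1 − 190.3 = 332.81 MPa = 3.3281 kbar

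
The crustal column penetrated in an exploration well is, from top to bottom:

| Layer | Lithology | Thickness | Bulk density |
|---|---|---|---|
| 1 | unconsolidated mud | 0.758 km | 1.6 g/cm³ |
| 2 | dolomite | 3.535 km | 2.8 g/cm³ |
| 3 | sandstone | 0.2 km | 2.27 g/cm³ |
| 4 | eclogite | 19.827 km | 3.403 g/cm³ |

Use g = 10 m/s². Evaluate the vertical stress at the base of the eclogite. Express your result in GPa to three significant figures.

0.790 GPa

unconsolidated mud: 1600 kg/m³ × 10 m/s² × 758 m = 1.213×10^7 Pa = 0.01213 GPa
dolomite: 2800 kg/m³ × 10 m/s² × 3535 m = 9.898×10^7 Pa = 0.09898 GPa
sandstone: 2270 kg/m³ × 10 m/s² × 200 m = 4.540×10^6 Pa = 4.540×10^-3 GPa
eclogite: 3403 kg/m³ × 10 m/s² × 19827 m = 6.747×10^8 Pa = 0.6747 GPa
Total = 0.01213 + 0.09898 + 4.540×10^-3 + 0.6747 = 0.79036 GPa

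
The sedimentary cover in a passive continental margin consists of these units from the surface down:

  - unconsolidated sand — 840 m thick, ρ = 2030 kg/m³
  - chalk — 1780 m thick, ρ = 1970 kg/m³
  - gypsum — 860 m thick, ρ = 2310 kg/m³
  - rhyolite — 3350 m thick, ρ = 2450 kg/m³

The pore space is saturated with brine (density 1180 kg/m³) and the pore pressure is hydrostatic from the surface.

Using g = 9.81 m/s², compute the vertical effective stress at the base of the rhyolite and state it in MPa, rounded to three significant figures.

72.1 MPa

Overburden (lithostatic) stress σ_v:
unconsolidated sand: 2030 kg/m³ × 9.81 m/s² × 840 m = 1.673×10^7 Pa = 16.73 MPa
chalk: 1970 kg/m³ × 9.81 m/s² × 1780 m = 3.440×10^7 Pa = 34.40 MPa
gypsum: 2310 kg/m³ × 9.81 m/s² × 860 m = 1.949×10^7 Pa = 19.49 MPa
rhyolite: 2450 kg/m³ × 9.81 m/s² × 3350 m = 8.052×10^7 Pa = 80.52 MPa
Total = 16.73 + 34.40 + 19.49 + 80.52 = 151.13 MPa
Pore pressure P_p = 1180 kg/m³ × 9.81 m/s² × 6830 m = 7.906×10^7 Pa = 79.06 MPa
Effective stress σ' = σ_v − P_p = 151.1 − 79.06 = 72.069 MPa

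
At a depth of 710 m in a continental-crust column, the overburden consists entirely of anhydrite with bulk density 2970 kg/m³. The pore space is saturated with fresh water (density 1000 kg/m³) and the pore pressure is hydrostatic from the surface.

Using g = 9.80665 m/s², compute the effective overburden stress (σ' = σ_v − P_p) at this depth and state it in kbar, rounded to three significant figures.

0.137 kbar

Overburden (lithostatic) stress σ_v:
anhydrite: 2970 kg/m³ × 9.80665 m/s² × 710 m = 2.068×10^7 Pa = 20.68 MPa
Pore pressure P_p = 1000 kg/m³ × 9.80665 m/s² × 710 m = 6.963×10^6 Pa = 6.963 MPa
Effective stress σ' = σ_v − P_p = 20.68 − 6.963 = 13.717 MPa = 0.13717 kbar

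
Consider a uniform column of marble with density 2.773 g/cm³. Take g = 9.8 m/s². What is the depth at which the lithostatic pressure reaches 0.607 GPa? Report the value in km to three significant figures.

h = P/(ρg) = 0.607 GPa / (2773 kg/m³ × 9.8 m/s²) = 6.070×10^8 Pa / 27175 Pa/m = 22336 m
= 22.336 km

22.3 km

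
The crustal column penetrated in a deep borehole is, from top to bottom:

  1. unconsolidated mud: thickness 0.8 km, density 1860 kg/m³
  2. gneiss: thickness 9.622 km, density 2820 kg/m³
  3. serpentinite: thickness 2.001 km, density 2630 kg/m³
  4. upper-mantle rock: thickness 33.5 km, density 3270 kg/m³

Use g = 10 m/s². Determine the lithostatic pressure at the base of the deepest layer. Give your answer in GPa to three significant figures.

1.43 GPa

unconsolidated mud: 1860 kg/m³ × 10 m/s² × 800 m = 1.488×10^7 Pa = 0.01488 GPa
gneiss: 2820 kg/m³ × 10 m/s² × 9622 m = 2.713×10^8 Pa = 0.2713 GPa
serpentinite: 2630 kg/m³ × 10 m/s² × 2001 m = 5.263×10^7 Pa = 0.05263 GPa
upper-mantle rock: 3270 kg/m³ × 10 m/s² × 33500 m = 1.095×10^9 Pa = 1.095 GPa
Total = 0.01488 + 0.2713 + 0.05263 + 1.095 = 1.4343 GPa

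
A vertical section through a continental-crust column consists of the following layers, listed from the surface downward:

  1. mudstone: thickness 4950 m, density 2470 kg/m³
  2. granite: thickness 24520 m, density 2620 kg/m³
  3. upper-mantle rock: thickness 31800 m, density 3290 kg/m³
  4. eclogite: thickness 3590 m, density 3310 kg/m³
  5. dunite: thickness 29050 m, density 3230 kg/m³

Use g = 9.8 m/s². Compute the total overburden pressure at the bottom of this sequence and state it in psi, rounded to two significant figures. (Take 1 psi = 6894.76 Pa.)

mudstone: 2470 kg/m³ × 9.8 m/s² × 4950 m = 1.198×10^8 Pa = 17378 psi
granite: 2620 kg/m³ × 9.8 m/s² × 24520 m = 6.296×10^8 Pa = 91312 psi
upper-mantle rock: 3290 kg/m³ × 9.8 m/s² × 31800 m = 1.025×10^9 Pa = 1.487×10^5 psi
eclogite: 3310 kg/m³ × 9.8 m/s² × 3590 m = 1.165×10^8 Pa = 16890 psi
dunite: 3230 kg/m³ × 9.8 m/s² × 29050 m = 9.195×10^8 Pa = 1.334×10^5 psi
Total = 17378 + 91312 + 1.487×10^5 + 16890 + 1.334×10^5 = 4.0766×10^5 psi

410000 psi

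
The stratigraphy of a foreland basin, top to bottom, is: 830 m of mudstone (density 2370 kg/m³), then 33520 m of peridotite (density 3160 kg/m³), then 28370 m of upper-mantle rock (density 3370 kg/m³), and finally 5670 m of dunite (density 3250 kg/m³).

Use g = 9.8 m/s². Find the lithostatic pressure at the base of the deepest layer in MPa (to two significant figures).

2200 MPa

mudstone: 2370 kg/m³ × 9.8 m/s² × 830 m = 1.928×10^7 Pa = 19.28 MPa
peridotite: 3160 kg/m³ × 9.8 m/s² × 33520 m = 1.038×10^9 Pa = 1038 MPa
upper-mantle rock: 3370 kg/m³ × 9.8 m/s² × 28370 m = 9.369×10^8 Pa = 936.9 MPa
dunite: 3250 kg/m³ × 9.8 m/s² × 5670 m = 1.806×10^8 Pa = 180.6 MPa
Total = 19.28 + 1038 + 936.9 + 180.6 = 2174.9 MPa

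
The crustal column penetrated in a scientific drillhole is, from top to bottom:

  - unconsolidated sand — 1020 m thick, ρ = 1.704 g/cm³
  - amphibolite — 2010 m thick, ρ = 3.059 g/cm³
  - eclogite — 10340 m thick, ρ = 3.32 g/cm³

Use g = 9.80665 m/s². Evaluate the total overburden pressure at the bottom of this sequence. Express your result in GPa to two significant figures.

unconsolidated sand: 1704 kg/m³ × 9.80665 m/s² × 1020 m = 1.704×10^7 Pa = 0.01704 GPa
amphibolite: 3059 kg/m³ × 9.80665 m/s² × 2010 m = 6.030×10^7 Pa = 0.06030 GPa
eclogite: 3320 kg/m³ × 9.80665 m/s² × 10340 m = 3.367×10^8 Pa = 0.3367 GPa
Total = 0.01704 + 0.06030 + 0.3367 = 0.41399 GPa

0.41 GPa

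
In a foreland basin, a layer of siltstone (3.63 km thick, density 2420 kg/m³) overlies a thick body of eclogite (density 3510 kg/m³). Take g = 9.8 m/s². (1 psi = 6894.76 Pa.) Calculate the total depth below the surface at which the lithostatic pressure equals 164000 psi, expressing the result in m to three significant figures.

34000 m

Pressure at base of upper layers: 2420×9.8×3630 = 8.609×10^7 Pa = 12486 psi
Remaining pressure to be supplied by eclogite: 1.131×10^9 − 8.609×10^7 = 1.045×10^9 Pa
Additional depth in eclogite = 1.045×10^9 Pa / (3510 kg/m³ × 9.8 m/s²) = 30370 m
Total depth = 3630 m + 30370 m = 34000 m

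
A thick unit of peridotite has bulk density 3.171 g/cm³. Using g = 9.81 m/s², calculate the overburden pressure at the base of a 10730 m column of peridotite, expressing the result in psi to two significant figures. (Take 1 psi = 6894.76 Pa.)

peridotite: 3171 kg/m³ × 9.81 m/s² × 10730 m = 3.338×10^8 Pa = 48411 psi

48000 psi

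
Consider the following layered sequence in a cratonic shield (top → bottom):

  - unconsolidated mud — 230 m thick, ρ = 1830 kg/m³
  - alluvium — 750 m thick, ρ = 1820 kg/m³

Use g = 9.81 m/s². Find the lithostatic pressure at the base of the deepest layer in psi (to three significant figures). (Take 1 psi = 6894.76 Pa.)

unconsolidated mud: 1830 kg/m³ × 9.81 m/s² × 230 m = 4.129×10^6 Pa = 598.9 psi
alluvium: 1820 kg/m³ × 9.81 m/s² × 750 m = 1.339×10^7 Pa = 1942 psi
Total = 598.9 + 1942 = 2541.0 psi

2540 psi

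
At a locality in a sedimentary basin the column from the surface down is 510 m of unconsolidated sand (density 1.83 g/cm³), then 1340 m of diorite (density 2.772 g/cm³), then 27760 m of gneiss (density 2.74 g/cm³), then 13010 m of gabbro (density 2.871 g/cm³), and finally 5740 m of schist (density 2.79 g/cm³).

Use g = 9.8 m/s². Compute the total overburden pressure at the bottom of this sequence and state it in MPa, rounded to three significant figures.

unconsolidated sand: 1830 kg/m³ × 9.8 m/s² × 510 m = 9.146×10^6 Pa = 9.146 MPa
diorite: 2772 kg/m³ × 9.8 m/s² × 1340 m = 3.640×10^7 Pa = 36.40 MPa
gneiss: 2740 kg/m³ × 9.8 m/s² × 27760 m = 7.454×10^8 Pa = 745.4 MPa
gabbro: 2871 kg/m³ × 9.8 m/s² × 13010 m = 3.660×10^8 Pa = 366.0 MPa
schist: 2790 kg/m³ × 9.8 m/s² × 5740 m = 1.569×10^8 Pa = 156.9 MPa
Total = 9.146 + 36.40 + 745.4 + 366.0 + 156.9 = 1313.9 MPa

1310 MPa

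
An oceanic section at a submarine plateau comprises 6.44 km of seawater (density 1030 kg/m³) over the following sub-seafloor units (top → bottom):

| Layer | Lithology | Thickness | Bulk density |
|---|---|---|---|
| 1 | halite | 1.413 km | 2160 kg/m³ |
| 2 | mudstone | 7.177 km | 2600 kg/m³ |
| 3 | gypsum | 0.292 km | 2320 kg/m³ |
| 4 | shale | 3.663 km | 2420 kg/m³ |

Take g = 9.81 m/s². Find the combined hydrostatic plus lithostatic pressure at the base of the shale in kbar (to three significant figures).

seawater: 1030 kg/m³ × 9.81 m/s² × 6440 m = 6.507×10^7 Pa = 0.6507 kbar
halite: 2160 kg/m³ × 9.81 m/s² × 1413 m = 2.994×10^7 Pa = 0.2994 kbar
mudstone: 2600 kg/m³ × 9.81 m/s² × 7177 m = 1.831×10^8 Pa = 1.831 kbar
gypsum: 2320 kg/m³ × 9.81 m/s² × 292 m = 6.646×10^6 Pa = 0.06646 kbar
shale: 2420 kg/m³ × 9.81 m/s² × 3663 m = 8.696×10^7 Pa = 0.8696 kbar
Total = 0.6507 + 0.2994 + 1.831 + 0.06646 + 0.8696 = 3.7168 kbar

3.72 kbar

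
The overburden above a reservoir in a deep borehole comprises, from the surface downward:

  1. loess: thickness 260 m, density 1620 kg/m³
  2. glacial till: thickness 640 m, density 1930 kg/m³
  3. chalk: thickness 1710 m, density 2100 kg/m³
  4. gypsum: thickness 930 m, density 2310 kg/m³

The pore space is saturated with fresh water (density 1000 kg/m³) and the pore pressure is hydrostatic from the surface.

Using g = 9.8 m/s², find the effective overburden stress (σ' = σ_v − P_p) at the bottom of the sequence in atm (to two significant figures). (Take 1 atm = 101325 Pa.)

Overburden (lithostatic) stress σ_v:
loess: 1620 kg/m³ × 9.8 m/s² × 260 m = 4.128×10^6 Pa = 4.128 MPa
glacial till: 1930 kg/m³ × 9.8 m/s² × 640 m = 1.210×10^7 Pa = 12.10 MPa
chalk: 2100 kg/m³ × 9.8 m/s² × 1710 m = 3.519×10^7 Pa = 35.19 MPa
gypsum: 2310 kg/m³ × 9.8 m/s² × 930 m = 2.105×10^7 Pa = 21.05 MPa
Total = 4.128 + 12.10 + 35.19 + 21.05 = 72.478 MPa
Pore pressure P_p = 1000 kg/m³ × 9.8 m/s² × 3540 m = 3.469×10^7 Pa = 34.69 MPa
Effective stress σ' = σ_v − P_p = 72.48 − 34.69 = 37.786 MPa = 372.92 atm

370 atm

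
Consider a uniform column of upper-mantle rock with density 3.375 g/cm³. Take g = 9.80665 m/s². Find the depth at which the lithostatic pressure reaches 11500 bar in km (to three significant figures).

h = P/(ρg) = 11500 bar / (3375 kg/m³ × 9.80665 m/s²) = 1.150×10^9 Pa / 33097 Pa/m = 34746 m
= 34.746 km

34.7 km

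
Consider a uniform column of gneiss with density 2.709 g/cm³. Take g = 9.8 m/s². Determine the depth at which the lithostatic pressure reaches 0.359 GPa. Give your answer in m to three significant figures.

h = P/(ρg) = 0.359 GPa / (2709 kg/m³ × 9.8 m/s²) = 3.590×10^8 Pa / 26548 Pa/m = 13523 m

13500 m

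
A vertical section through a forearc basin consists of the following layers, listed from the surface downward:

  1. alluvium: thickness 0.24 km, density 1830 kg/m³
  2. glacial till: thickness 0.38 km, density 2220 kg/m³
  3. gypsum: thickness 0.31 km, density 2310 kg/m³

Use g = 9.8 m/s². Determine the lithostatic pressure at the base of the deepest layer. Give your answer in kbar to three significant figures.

alluvium: 1830 kg/m³ × 9.8 m/s² × 240 m = 4.304×10^6 Pa = 0.04304 kbar
glacial till: 2220 kg/m³ × 9.8 m/s² × 380 m = 8.267×10^6 Pa = 0.08267 kbar
gypsum: 2310 kg/m³ × 9.8 m/s² × 310 m = 7.018×10^6 Pa = 0.07018 kbar
Total = 0.04304 + 0.08267 + 0.07018 = 0.19589 kbar

0.196 kbar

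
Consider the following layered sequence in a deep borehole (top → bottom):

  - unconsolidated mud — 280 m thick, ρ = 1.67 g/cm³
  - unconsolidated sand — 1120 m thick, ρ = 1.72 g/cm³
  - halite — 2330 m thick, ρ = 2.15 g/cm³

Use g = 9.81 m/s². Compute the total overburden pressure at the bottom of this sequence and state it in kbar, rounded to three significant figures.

unconsolidated mud: 1670 kg/m³ × 9.81 m/s² × 280 m = 4.587×10^6 Pa = 0.04587 kbar
unconsolidated sand: 1720 kg/m³ × 9.81 m/s² × 1120 m = 1.890×10^7 Pa = 0.1890 kbar
halite: 2150 kg/m³ × 9.81 m/s² × 2330 m = 4.914×10^7 Pa = 0.4914 kbar
Total = 0.04587 + 0.1890 + 0.4914 = 0.72628 kbar

0.726 kbar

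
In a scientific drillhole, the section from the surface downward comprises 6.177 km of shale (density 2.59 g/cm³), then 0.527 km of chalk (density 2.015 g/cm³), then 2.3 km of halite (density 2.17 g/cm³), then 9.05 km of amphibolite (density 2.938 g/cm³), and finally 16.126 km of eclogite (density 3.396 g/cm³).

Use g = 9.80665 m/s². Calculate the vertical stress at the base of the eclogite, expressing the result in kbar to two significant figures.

shale: 2590 kg/m³ × 9.80665 m/s² × 6177 m = 1.569×10^8 Pa = 1.569 kbar
chalk: 2015 kg/m³ × 9.80665 m/s² × 527 m = 1.041×10^7 Pa = 0.1041 kbar
halite: 2170 kg/m³ × 9.80665 m/s² × 2300 m = 4.894×10^7 Pa = 0.4894 kbar
amphibolite: 2938 kg/m³ × 9.80665 m/s² × 9050 m = 2.607×10^8 Pa = 2.607 kbar
eclogite: 3396 kg/m³ × 9.80665 m/s² × 16126 m = 5.371×10^8 Pa = 5.371 kbar
Total = 1.569 + 0.1041 + 0.4894 + 2.607 + 5.371 = 10.140 kbar

10 kbar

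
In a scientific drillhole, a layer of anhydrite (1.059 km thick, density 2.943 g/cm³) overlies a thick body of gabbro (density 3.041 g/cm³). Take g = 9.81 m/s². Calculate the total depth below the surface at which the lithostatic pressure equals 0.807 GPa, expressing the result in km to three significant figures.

Pressure at base of upper layers: 2943×9.81×1059 = 3.057×10^7 Pa = 0.03057 GPa
Remaining pressure to be supplied by gabbro: 8.070×10^8 − 3.057×10^7 = 7.764×10^8 Pa
Additional depth in gabbro = 7.764×10^8 Pa / (3041 kg/m³ × 9.81 m/s²) = 26026 m
Total depth = 1059 m + 26026 m = 27085 m
= 27.085 km

27.1 km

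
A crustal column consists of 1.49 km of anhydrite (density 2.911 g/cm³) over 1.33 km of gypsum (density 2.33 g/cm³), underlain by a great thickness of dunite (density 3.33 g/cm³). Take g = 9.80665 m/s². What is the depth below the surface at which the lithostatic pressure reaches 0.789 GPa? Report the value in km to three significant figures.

24.7 km

Pressure at base of upper layers: 2911×9.80665×1490 + 2330×9.80665×1330 = 7.293×10^7 Pa = 0.07293 GPa
Remaining pressure to be supplied by dunite: 7.890×10^8 − 7.293×10^7 = 7.161×10^8 Pa
Additional depth in dunite = 7.161×10^8 Pa / (3330 kg/m³ × 9.80665 m/s²) = 21928 m
Total depth = 2820 m + 21928 m = 24748 m
= 24.748 km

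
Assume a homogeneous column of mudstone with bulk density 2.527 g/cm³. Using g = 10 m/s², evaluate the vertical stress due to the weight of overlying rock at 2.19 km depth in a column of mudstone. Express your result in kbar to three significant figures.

0.553 kbar

mudstone: 2527 kg/m³ × 10 m/s² × 2190 m = 5.534×10^7 Pa = 0.5534 kbar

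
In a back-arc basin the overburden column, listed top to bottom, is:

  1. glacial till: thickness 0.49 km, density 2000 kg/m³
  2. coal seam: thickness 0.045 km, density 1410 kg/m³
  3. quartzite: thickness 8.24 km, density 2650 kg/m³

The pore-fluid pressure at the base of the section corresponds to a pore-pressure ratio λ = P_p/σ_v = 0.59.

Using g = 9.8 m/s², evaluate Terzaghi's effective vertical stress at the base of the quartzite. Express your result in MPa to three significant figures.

Overburden (lithostatic) stress σ_v:
glacial till: 2000 kg/m³ × 9.8 m/s² × 490 m = 9.604×10^6 Pa = 9.604 MPa
coal seam: 1410 kg/m³ × 9.8 m/s² × 45 m = 6.218×10^5 Pa = 0.6218 MPa
quartzite: 2650 kg/m³ × 9.8 m/s² × 8240 m = 2.140×10^8 Pa = 214.0 MPa
Total = 9.604 + 0.6218 + 214.0 = 224.22 MPa
Pore pressure P_p = λ·σ_v = 0.59 × 224.2 MPa = 132.3 MPa
Effective stress σ' = σ_v − P_p = 224.2 − 132.3 = 91.930 MPa

91.9 MPa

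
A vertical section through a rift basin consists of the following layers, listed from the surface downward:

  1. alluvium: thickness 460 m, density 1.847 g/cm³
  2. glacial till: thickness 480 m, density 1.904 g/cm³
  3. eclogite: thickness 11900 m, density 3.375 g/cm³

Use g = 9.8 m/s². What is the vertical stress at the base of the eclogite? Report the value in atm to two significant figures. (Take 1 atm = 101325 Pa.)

4100 atm

alluvium: 1847 kg/m³ × 9.8 m/s² × 460 m = 8.326×10^6 Pa = 82.17 atm
glacial till: 1904 kg/m³ × 9.8 m/s² × 480 m = 8.956×10^6 Pa = 88.39 atm
eclogite: 3375 kg/m³ × 9.8 m/s² × 11900 m = 3.936×10^8 Pa = 3884 atm
Total = 82.17 + 88.39 + 3884 = 4055.0 atm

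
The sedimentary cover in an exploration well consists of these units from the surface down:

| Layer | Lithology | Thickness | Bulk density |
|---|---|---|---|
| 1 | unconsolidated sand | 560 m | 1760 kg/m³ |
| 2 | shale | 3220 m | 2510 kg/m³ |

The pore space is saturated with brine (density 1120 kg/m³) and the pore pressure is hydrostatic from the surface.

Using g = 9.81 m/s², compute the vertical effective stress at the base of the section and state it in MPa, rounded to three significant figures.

Overburden (lithostatic) stress σ_v:
unconsolidated sand: 1760 kg/m³ × 9.81 m/s² × 560 m = 9.669×10^6 Pa = 9.669 MPa
shale: 2510 kg/m³ × 9.81 m/s² × 3220 m = 7.929×10^7 Pa = 79.29 MPa
Total = 9.669 + 79.29 = 88.955 MPa
Pore pressure P_p = 1120 kg/m³ × 9.81 m/s² × 3780 m = 4.153×10^7 Pa = 41.53 MPa
Effective stress σ' = σ_v − P_p = 88.96 − 41.53 = 47.424 MPa

47.4 MPa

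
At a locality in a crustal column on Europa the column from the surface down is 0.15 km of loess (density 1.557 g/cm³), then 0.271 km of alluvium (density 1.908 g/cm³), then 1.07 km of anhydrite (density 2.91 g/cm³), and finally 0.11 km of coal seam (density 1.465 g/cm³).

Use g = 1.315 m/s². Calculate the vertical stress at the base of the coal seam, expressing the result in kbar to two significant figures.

0.053 kbar

loess: 1557 kg/m³ × 1.315 m/s² × 150 m = 3.071×10^5 Pa = 3.071×10^-3 kbar
alluvium: 1908 kg/m³ × 1.315 m/s² × 271 m = 6.799×10^5 Pa = 6.799×10^-3 kbar
anhydrite: 2910 kg/m³ × 1.315 m/s² × 1070 m = 4.095×10^6 Pa = 0.04095 kbar
coal seam: 1465 kg/m³ × 1.315 m/s² × 110 m = 2.119×10^5 Pa = 2.119×10^-3 kbar
Total = 3.071×10^-3 + 6.799×10^-3 + 0.04095 + 2.119×10^-3 = 0.052935 kbar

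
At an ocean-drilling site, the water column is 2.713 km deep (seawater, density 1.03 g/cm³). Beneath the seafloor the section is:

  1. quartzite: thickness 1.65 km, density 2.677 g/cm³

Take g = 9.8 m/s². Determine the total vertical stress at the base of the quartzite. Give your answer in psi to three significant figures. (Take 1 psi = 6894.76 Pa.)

10300 psi

seawater: 1030 kg/m³ × 9.8 m/s² × 2713 m = 2.739×10^7 Pa = 3972 psi
quartzite: 2677 kg/m³ × 9.8 m/s² × 1650 m = 4.329×10^7 Pa = 6278 psi
Total = 3972 + 6278 = 10250 psi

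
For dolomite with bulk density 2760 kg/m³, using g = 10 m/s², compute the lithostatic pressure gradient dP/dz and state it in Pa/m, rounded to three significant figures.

27600 Pa/m

dP/dz = ρg = 2760 kg/m³ × 10 m/s² = 27600 Pa/m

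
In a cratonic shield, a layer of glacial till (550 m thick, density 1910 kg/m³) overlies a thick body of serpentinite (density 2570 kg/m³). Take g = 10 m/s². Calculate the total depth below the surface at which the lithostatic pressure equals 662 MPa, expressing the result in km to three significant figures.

Pressure at base of upper layers: 1910×10×550 = 1.050×10^7 Pa = 10.51 MPa
Remaining pressure to be supplied by serpentinite: 6.620×10^8 − 1.050×10^7 = 6.515×10^8 Pa
Additional depth in serpentinite = 6.515×10^8 Pa / (2570 kg/m³ × 10 m/s²) = 25350 m
Total depth = 550 m + 25350 m = 25900 m
= 25.900 km

25.9 km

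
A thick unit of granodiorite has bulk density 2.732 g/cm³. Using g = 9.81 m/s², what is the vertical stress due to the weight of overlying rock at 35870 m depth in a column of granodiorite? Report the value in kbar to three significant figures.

granodiorite: 2732 kg/m³ × 9.81 m/s² × 35870 m = 9.613×10^8 Pa = 9.613 kbar

9.61 kbar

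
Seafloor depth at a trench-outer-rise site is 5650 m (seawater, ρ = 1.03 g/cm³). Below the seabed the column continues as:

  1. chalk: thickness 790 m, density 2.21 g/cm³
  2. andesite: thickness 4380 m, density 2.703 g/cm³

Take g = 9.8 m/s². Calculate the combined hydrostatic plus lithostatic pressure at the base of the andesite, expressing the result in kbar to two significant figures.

1.9 kbar

seawater: 1030 kg/m³ × 9.8 m/s² × 5650 m = 5.703×10^7 Pa = 0.5703 kbar
chalk: 2210 kg/m³ × 9.8 m/s² × 790 m = 1.711×10^7 Pa = 0.1711 kbar
andesite: 2703 kg/m³ × 9.8 m/s² × 4380 m = 1.160×10^8 Pa = 1.160 kbar
Total = 0.5703 + 0.1711 + 1.160 = 1.9016 kbar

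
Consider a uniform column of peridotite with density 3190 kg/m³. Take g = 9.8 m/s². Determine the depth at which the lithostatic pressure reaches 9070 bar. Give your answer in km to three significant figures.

29.0 km

h = P/(ρg) = 9070 bar / (3190 kg/m³ × 9.8 m/s²) = 9.070×10^8 Pa / 31262 Pa/m = 29013 m
= 29.013 km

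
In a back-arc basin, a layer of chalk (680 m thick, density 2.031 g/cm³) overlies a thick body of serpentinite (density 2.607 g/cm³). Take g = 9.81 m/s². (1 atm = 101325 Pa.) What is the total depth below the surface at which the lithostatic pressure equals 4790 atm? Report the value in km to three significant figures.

19.1 km

Pressure at base of upper layers: 2031×9.81×680 = 1.355×10^7 Pa = 133.7 atm
Remaining pressure to be supplied by serpentinite: 4.853×10^8 − 1.355×10^7 = 4.718×10^8 Pa
Additional depth in serpentinite = 4.718×10^8 Pa / (2607 kg/m³ × 9.81 m/s²) = 18448 m
Total depth = 680 m + 18448 m = 19128 m
= 19.128 km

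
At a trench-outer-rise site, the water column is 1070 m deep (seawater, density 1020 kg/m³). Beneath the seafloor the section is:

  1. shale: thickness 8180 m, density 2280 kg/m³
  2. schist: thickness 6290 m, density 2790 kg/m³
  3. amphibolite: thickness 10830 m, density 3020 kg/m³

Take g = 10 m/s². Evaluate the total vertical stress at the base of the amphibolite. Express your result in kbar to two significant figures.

7.0 kbar

seawater: 1020 kg/m³ × 10 m/s² × 1070 m = 1.091×10^7 Pa = 0.1091 kbar
shale: 2280 kg/m³ × 10 m/s² × 8180 m = 1.865×10^8 Pa = 1.865 kbar
schist: 2790 kg/m³ × 10 m/s² × 6290 m = 1.755×10^8 Pa = 1.755 kbar
amphibolite: 3020 kg/m³ × 10 m/s² × 10830 m = 3.271×10^8 Pa = 3.271 kbar
Total = 0.1091 + 1.865 + 1.755 + 3.271 = 6.9998 kbar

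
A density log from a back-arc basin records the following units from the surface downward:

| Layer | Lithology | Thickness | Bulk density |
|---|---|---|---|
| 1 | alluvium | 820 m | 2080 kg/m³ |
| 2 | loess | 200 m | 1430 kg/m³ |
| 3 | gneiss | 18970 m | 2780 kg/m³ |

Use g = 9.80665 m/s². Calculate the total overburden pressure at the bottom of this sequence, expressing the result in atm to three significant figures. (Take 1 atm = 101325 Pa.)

5300 atm

alluvium: 2080 kg/m³ × 9.80665 m/s² × 820 m = 1.673×10^7 Pa = 165.1 atm
loess: 1430 kg/m³ × 9.80665 m/s² × 200 m = 2.805×10^6 Pa = 27.68 atm
gneiss: 2780 kg/m³ × 9.80665 m/s² × 18970 m = 5.172×10^8 Pa = 5104 atm
Total = 165.1 + 27.68 + 5104 = 5296.8 atm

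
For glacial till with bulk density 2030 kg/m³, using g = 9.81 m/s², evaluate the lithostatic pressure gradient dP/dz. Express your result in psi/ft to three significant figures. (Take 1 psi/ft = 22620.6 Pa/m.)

0.880 psi/ft

dP/dz = ρg = 2030 kg/m³ × 9.81 m/s² = 19914 Pa/m
= 19914 Pa/m × (1 psi/ft / 22621 Pa/m) = 0.88036 psi/ft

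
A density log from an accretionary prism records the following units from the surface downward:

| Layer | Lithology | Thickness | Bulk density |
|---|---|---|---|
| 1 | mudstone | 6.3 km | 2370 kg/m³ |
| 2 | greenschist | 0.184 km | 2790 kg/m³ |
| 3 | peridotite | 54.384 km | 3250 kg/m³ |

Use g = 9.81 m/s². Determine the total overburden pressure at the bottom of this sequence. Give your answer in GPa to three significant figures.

mudstone: 2370 kg/m³ × 9.81 m/s² × 6300 m = 1.465×10^8 Pa = 0.1465 GPa
greenschist: 2790 kg/m³ × 9.81 m/s² × 184 m = 5.036×10^6 Pa = 5.036×10^-3 GPa
peridotite: 3250 kg/m³ × 9.81 m/s² × 54384 m = 1.734×10^9 Pa = 1.734 GPa
Total = 0.1465 + 5.036×10^-3 + 1.734 = 1.8854 GPa

1.89 GPa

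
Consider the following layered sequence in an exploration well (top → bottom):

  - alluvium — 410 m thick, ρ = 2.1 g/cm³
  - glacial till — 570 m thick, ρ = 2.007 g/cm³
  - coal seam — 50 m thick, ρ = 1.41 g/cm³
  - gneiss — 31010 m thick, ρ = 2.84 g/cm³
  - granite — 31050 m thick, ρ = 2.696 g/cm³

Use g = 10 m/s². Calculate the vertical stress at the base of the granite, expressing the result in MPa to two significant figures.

alluvium: 2100 kg/m³ × 10 m/s² × 410 m = 8.610×10^6 Pa = 8.610 MPa
glacial till: 2007 kg/m³ × 10 m/s² × 570 m = 1.144×10^7 Pa = 11.44 MPa
coal seam: 1410 kg/m³ × 10 m/s² × 50 m = 7.050×10^5 Pa = 0.7050 MPa
gneiss: 2840 kg/m³ × 10 m/s² × 31010 m = 8.807×10^8 Pa = 880.7 MPa
granite: 2696 kg/m³ × 10 m/s² × 31050 m = 8.371×10^8 Pa = 837.1 MPa
Total = 8.610 + 11.44 + 0.7050 + 880.7 + 837.1 = 1738.5 MPa

1700 MPa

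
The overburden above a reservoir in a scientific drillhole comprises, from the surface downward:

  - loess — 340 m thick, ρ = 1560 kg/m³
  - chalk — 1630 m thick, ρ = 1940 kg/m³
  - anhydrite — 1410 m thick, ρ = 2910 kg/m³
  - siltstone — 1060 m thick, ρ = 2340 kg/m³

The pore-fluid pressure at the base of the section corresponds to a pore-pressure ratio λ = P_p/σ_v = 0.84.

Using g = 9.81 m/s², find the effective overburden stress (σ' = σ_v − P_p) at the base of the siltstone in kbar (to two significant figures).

Overburden (lithostatic) stress σ_v:
loess: 1560 kg/m³ × 9.81 m/s² × 340 m = 5.203×10^6 Pa = 5.203 MPa
chalk: 1940 kg/m³ × 9.81 m/s² × 1630 m = 3.102×10^7 Pa = 31.02 MPa
anhydrite: 2910 kg/m³ × 9.81 m/s² × 1410 m = 4.025×10^7 Pa = 40.25 MPa
siltstone: 2340 kg/m³ × 9.81 m/s² × 1060 m = 2.433×10^7 Pa = 24.33 MPa
Total = 5.203 + 31.02 + 40.25 + 24.33 = 100.81 MPa
Pore pressure P_p = λ·σ_v = 0.84 × 100.8 MPa = 84.68 MPa
Effective stress σ' = σ_v − P_p = 100.8 − 84.68 = 16.129 MPa = 0.16129 kbar

0.16 kbar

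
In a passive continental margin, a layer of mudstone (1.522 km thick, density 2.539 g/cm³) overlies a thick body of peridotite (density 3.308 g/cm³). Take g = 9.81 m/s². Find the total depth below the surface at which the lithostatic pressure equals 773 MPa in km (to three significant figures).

24.2 km

Pressure at base of upper layers: 2539×9.81×1522 = 3.791×10^7 Pa = 37.91 MPa
Remaining pressure to be supplied by peridotite: 7.730×10^8 − 3.791×10^7 = 7.351×10^8 Pa
Additional depth in peridotite = 7.351×10^8 Pa / (3308 kg/m³ × 9.81 m/s²) = 22652 m
Total depth = 1522 m + 22652 m = 24174 m
= 24.174 km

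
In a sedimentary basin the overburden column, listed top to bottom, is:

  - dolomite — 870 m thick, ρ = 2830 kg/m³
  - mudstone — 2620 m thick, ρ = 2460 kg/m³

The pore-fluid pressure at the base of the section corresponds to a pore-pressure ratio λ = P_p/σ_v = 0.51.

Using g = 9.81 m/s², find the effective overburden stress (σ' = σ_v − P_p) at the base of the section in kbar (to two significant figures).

0.43 kbar

Overburden (lithostatic) stress σ_v:
dolomite: 2830 kg/m³ × 9.81 m/s² × 870 m = 2.415×10^7 Pa = 24.15 MPa
mudstone: 2460 kg/m³ × 9.81 m/s² × 2620 m = 6.323×10^7 Pa = 63.23 MPa
Total = 24.15 + 63.23 = 87.381 MPa
Pore pressure P_p = λ·σ_v = 0.51 × 87.38 MPa = 44.56 MPa
Effective stress σ' = σ_v − P_p = 87.38 − 44.56 = 42.817 MPa = 0.42817 kbar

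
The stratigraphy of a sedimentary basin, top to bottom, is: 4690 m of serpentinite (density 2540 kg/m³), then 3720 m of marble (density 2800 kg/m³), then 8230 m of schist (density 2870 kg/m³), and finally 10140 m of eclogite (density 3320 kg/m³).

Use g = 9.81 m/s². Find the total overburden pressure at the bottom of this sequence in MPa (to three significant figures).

serpentinite: 2540 kg/m³ × 9.81 m/s² × 4690 m = 1.169×10^8 Pa = 116.9 MPa
marble: 2800 kg/m³ × 9.81 m/s² × 3720 m = 1.022×10^8 Pa = 102.2 MPa
schist: 2870 kg/m³ × 9.81 m/s² × 8230 m = 2.317×10^8 Pa = 231.7 MPa
eclogite: 3320 kg/m³ × 9.81 m/s² × 10140 m = 3.303×10^8 Pa = 330.3 MPa
Total = 116.9 + 102.2 + 231.7 + 330.3 = 781.01 MPa

781 MPa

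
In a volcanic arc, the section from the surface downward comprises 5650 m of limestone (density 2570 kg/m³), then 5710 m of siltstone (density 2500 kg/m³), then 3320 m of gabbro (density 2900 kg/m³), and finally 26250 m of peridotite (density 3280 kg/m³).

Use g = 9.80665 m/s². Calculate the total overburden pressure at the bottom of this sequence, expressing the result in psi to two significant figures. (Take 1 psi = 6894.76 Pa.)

limestone: 2570 kg/m³ × 9.80665 m/s² × 5650 m = 1.424×10^8 Pa = 20653 psi
siltstone: 2500 kg/m³ × 9.80665 m/s² × 5710 m = 1.400×10^8 Pa = 20304 psi
gabbro: 2900 kg/m³ × 9.80665 m/s² × 3320 m = 9.442×10^7 Pa = 13694 psi
peridotite: 3280 kg/m³ × 9.80665 m/s² × 26250 m = 8.444×10^8 Pa = 1.225×10^5 psi
Total = 20653 + 20304 + 13694 + 1.225×10^5 = 1.7711×10^5 psi

180000 psi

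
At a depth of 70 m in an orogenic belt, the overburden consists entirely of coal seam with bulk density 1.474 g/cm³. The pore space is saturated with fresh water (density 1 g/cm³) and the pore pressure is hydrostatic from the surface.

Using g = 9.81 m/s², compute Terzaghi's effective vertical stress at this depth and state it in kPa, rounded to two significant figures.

Overburden (lithostatic) stress σ_v:
coal seam: 1474 kg/m³ × 9.81 m/s² × 70 m = 1.012×10^6 Pa = 1.012 MPa
Pore pressure P_p = 1000 kg/m³ × 9.81 m/s² × 70 m = 6.867×10^5 Pa = 0.6867 MPa
Effective stress σ' = σ_v − P_p = 1.012 − 0.6867 = 0.32550 MPa = 325.50 kPa

330 kPa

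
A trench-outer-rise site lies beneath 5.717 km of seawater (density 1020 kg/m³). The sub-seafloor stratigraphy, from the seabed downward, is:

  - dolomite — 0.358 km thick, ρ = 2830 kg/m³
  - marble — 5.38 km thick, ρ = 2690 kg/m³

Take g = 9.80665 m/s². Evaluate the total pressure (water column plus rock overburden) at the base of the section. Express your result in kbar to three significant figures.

seawater: 1020 kg/m³ × 9.80665 m/s² × 5717 m = 5.719×10^7 Pa = 0.5719 kbar
dolomite: 2830 kg/m³ × 9.80665 m/s² × 358 m = 9.936×10^6 Pa = 0.09936 kbar
marble: 2690 kg/m³ × 9.80665 m/s² × 5380 m = 1.419×10^8 Pa = 1.419 kbar
Total = 0.5719 + 0.09936 + 1.419 = 2.0905 kbar

2.09 kbar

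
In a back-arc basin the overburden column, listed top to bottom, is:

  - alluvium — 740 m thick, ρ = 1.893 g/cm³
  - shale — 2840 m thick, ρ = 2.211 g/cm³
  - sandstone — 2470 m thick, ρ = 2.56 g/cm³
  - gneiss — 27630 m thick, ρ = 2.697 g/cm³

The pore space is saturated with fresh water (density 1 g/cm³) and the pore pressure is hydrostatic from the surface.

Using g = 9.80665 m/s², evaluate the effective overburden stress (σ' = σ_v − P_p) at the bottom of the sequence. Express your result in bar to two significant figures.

5400 bar

Overburden (lithostatic) stress σ_v:
alluvium: 1893 kg/m³ × 9.80665 m/s² × 740 m = 1.374×10^7 Pa = 13.74 MPa
shale: 2211 kg/m³ × 9.80665 m/s² × 2840 m = 6.158×10^7 Pa = 61.58 MPa
sandstone: 2560 kg/m³ × 9.80665 m/s² × 2470 m = 6.201×10^7 Pa = 62.01 MPa
gneiss: 2697 kg/m³ × 9.80665 m/s² × 27630 m = 7.308×10^8 Pa = 730.8 MPa
Total = 13.74 + 61.58 + 62.01 + 730.8 = 868.10 MPa
Pore pressure P_p = 1000 kg/m³ × 9.80665 m/s² × 33680 m = 3.303×10^8 Pa = 330.3 MPa
Effective stress σ' = σ_v − P_p = 868.1 − 330.3 = 537.81 MPa = 5378.1 bar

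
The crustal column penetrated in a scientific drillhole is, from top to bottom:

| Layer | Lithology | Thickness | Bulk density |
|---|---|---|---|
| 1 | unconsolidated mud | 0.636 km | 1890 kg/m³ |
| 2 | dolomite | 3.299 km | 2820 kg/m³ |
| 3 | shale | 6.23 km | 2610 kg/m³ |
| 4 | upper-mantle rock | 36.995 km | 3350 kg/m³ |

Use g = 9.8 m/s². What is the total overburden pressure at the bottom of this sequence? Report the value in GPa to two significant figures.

unconsolidated mud: 1890 kg/m³ × 9.8 m/s² × 636 m = 1.178×10^7 Pa = 0.01178 GPa
dolomite: 2820 kg/m³ × 9.8 m/s² × 3299 m = 9.117×10^7 Pa = 0.09117 GPa
shale: 2610 kg/m³ × 9.8 m/s² × 6230 m = 1.594×10^8 Pa = 0.1594 GPa
upper-mantle rock: 3350 kg/m³ × 9.8 m/s² × 36995 m = 1.215×10^9 Pa = 1.215 GPa
Total = 0.01178 + 0.09117 + 0.1594 + 1.215 = 1.4768 GPa

1.5 GPa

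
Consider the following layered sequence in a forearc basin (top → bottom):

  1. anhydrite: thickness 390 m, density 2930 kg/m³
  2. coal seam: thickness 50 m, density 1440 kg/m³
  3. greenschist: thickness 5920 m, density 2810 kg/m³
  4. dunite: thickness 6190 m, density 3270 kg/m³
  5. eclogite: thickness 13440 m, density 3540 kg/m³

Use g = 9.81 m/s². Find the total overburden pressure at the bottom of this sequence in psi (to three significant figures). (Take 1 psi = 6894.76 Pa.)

122000 psi

anhydrite: 2930 kg/m³ × 9.81 m/s² × 390 m = 1.121×10^7 Pa = 1626 psi
coal seam: 1440 kg/m³ × 9.81 m/s² × 50 m = 7.063×10^5 Pa = 102.4 psi
greenschist: 2810 kg/m³ × 9.81 m/s² × 5920 m = 1.632×10^8 Pa = 23669 psi
dunite: 3270 kg/m³ × 9.81 m/s² × 6190 m = 1.986×10^8 Pa = 28800 psi
eclogite: 3540 kg/m³ × 9.81 m/s² × 13440 m = 4.667×10^8 Pa = 67694 psi
Total = 1626 + 102.4 + 23669 + 28800 + 67694 = 1.2189×10^5 psi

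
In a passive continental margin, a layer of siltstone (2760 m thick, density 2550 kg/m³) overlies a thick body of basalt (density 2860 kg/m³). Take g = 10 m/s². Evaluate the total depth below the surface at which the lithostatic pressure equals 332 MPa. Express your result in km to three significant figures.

11.9 km

Pressure at base of upper layers: 2550×10×2760 = 7.038×10^7 Pa = 70.38 MPa
Remaining pressure to be supplied by basalt: 3.320×10^8 − 7.038×10^7 = 2.616×10^8 Pa
Additional depth in basalt = 2.616×10^8 Pa / (2860 kg/m³ × 10 m/s²) = 9147.6 m
Total depth = 2760 m + 9147.6 m = 11908 m
= 11.908 km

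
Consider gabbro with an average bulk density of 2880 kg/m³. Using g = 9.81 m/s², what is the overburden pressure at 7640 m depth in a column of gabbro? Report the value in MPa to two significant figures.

220 MPa

gabbro: 2880 kg/m³ × 9.81 m/s² × 7640 m = 2.159×10^8 Pa = 215.9 MPa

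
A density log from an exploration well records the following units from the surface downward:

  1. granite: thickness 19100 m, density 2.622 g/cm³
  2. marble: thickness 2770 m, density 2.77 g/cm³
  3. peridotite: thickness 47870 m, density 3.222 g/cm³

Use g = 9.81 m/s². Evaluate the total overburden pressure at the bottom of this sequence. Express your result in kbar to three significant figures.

20.8 kbar

granite: 2622 kg/m³ × 9.81 m/s² × 19100 m = 4.913×10^8 Pa = 4.913 kbar
marble: 2770 kg/m³ × 9.81 m/s² × 2770 m = 7.527×10^7 Pa = 0.7527 kbar
peridotite: 3222 kg/m³ × 9.81 m/s² × 47870 m = 1.513×10^9 Pa = 15.13 kbar
Total = 4.913 + 0.7527 + 15.13 = 20.796 kbar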